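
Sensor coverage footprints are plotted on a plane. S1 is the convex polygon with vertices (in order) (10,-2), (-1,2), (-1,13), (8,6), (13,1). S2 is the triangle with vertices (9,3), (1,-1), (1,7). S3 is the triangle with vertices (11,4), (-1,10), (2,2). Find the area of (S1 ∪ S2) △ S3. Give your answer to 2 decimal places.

69.67

|S1 ∪ S2| = 107.4904.
|(S1 ∪ S2) ∩ S3| = 38.4091.
|(S1 ∪ S2) △ S3| = 107.4904 + 39 − 76.8182 = 69.67.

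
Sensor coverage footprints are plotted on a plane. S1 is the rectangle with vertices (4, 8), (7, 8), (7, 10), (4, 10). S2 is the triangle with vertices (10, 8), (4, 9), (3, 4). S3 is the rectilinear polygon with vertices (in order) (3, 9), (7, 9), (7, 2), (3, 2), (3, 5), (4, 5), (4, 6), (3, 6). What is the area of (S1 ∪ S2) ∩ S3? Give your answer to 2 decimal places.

12.23

|S1 ∪ S2| = 19.25.
|(S1 ∪ S2) ∩ S3| = 12.23.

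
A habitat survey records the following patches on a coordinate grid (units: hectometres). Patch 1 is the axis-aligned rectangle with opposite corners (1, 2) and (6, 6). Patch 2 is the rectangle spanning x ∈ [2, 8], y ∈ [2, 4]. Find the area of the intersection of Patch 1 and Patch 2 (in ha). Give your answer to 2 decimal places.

|Patch 1∩Patch 2|: x∈[2,6], y∈[2,4] → 4·2 = 8.

8.00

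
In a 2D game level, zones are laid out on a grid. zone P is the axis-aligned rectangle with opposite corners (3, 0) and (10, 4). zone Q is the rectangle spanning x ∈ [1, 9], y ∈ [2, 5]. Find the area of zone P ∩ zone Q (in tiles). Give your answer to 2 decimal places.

|zone P∩zone Q|: x∈[3,9], y∈[2,4] → 6·2 = 12.

12.00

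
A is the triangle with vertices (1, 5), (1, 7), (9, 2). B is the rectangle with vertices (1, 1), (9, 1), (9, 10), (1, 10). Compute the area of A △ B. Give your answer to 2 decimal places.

|A| = 8, |B| = 72, |A∩B| = 8.
|A △ B| = |A| + |B| − 2·|A∩B| = 8 + 72 − 16 = 64.00.

64.00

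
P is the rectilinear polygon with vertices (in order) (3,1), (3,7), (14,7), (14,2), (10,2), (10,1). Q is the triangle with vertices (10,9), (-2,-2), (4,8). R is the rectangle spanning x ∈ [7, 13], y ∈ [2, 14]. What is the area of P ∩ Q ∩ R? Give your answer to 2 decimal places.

The intersection is the polygon with vertices (7.818,7), (7,6.25), (7,7).
By the shoelace formula its area is 0.31.

0.31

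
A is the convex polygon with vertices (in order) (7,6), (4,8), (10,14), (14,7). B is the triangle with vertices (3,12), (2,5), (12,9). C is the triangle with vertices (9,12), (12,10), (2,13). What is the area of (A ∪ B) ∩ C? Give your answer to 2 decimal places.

2.91

The region (A ∪ B) ∩ C is the polygon with vertices (8.125,12.125), (9,12), (12,10), (7.385,11.385).
By the shoelace formula its area is 2.91.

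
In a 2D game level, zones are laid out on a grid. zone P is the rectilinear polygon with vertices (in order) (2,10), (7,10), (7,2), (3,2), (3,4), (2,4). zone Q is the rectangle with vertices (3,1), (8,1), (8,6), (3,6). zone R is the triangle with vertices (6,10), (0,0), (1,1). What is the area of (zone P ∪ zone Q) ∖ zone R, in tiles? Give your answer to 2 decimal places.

|zone P ∪ zone Q| = 47.
|(zone P ∪ zone Q) ∩ zone R| = 0.8.
|(zone P ∪ zone Q) ∖ zone R| = 47 − 0.8 = 46.20.

46.20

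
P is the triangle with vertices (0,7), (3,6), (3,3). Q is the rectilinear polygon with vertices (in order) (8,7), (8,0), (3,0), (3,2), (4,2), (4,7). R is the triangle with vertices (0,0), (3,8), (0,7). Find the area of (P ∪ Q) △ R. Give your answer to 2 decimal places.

40.92

|P ∪ Q| = 34.5.
|(P ∪ Q) ∩ R| = 2.0417.
|(P ∪ Q) △ R| = 34.5 + 10.5 − 4.0833 = 40.92.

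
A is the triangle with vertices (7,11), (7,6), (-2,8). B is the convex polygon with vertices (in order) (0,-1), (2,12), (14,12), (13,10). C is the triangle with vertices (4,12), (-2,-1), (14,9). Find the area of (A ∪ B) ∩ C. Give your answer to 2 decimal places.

62.66

The region (A ∪ B) ∩ C is the polygon with vertices (5.652,3.783), (0.213,0.383), (1,5.5), (4,12), (12.389,9.483).
By the shoelace formula its area is 62.66.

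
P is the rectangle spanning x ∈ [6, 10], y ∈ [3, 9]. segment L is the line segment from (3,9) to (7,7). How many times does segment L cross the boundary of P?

1

The segment meets the boundary at (6,7.5).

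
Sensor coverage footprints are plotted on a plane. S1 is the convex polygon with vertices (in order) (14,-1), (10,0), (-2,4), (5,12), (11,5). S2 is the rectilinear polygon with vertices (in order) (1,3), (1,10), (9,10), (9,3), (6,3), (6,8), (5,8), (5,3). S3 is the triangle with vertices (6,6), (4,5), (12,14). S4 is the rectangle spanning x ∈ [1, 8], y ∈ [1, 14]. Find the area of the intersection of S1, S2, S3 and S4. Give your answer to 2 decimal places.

2.18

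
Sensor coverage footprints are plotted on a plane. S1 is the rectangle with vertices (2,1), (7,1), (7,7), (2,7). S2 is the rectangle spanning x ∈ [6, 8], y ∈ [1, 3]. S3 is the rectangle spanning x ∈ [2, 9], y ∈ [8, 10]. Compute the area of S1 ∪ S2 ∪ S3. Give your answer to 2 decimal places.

46.00

By inclusion–exclusion:
Individual areas: |S1| = 30, |S2| = 4, |S3| = 14.
|S1∩S2|: x∈[6,7], y∈[1,3] → 1·2 = 2.
|S1∩S3| = 0 (no overlap).
|S2∩S3| = 0 (no overlap).
|S1∩S2∩S3| = 0.
|S1 ∪ S2 ∪ S3| = 48 − 2 + 0 = 46.00.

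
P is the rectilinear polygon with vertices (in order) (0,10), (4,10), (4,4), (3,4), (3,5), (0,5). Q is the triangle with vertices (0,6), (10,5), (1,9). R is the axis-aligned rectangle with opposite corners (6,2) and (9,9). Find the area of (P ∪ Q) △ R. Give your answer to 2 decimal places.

|P ∪ Q| = 27.2.
|(P ∪ Q) ∩ R| = 2.5833.
|(P ∪ Q) △ R| = 27.2 + 21 − 5.1667 = 43.03.

43.03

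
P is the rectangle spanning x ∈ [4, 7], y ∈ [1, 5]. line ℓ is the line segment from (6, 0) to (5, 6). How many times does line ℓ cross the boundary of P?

2

The segment meets the boundary at (5.167,5), (5.833,1).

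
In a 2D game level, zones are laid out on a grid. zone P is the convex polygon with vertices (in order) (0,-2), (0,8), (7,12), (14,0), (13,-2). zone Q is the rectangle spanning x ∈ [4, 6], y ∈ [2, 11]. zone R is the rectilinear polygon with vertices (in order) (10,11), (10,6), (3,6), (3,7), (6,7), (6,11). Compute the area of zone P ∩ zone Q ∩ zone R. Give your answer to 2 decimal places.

2.00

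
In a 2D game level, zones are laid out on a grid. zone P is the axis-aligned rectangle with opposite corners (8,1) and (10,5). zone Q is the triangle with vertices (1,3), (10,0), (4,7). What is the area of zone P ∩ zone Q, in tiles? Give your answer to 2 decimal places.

The intersection is the polygon with vertices (8,1), (8,2.333), (9.143,1).
By the shoelace formula its area is 0.76.

0.76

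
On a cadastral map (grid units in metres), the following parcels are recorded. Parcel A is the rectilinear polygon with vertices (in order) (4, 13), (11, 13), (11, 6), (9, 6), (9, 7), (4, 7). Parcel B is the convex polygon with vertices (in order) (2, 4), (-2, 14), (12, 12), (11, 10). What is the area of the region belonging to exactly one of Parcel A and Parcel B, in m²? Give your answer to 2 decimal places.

|Parcel A| = 44, |Parcel B| = 72, |Parcel A∩Parcel B| = 32.6786.
|Parcel A △ Parcel B| = |Parcel A| + |Parcel B| − 2·|Parcel A∩Parcel B| = 44 + 72 − 65.3571 = 50.64.

50.64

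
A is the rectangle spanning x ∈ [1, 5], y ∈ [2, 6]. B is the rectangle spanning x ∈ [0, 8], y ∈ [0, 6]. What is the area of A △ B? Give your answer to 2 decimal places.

32.00

|A∩B|: x∈[1,5], y∈[2,6] → 4·4 = 16.
|A △ B| = |A| + |B| − 2·|A∩B| = 16 + 48 − 32 = 32.00.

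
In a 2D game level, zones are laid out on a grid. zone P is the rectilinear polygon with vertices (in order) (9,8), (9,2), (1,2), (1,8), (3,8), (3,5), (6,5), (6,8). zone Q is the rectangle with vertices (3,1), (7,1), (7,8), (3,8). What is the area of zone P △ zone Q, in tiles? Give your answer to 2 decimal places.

37.00

|zone P| = 39, |zone Q| = 28, |zone P∩zone Q| = 15.
|zone P △ zone Q| = |zone P| + |zone Q| − 2·|zone P∩zone Q| = 39 + 28 − 30 = 37.00.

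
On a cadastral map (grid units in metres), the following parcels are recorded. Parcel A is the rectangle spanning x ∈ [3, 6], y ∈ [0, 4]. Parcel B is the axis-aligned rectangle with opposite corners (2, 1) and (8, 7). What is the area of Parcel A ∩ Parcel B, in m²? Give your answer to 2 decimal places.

9.00

|Parcel A∩Parcel B|: x∈[3,6], y∈[1,4] → 3·3 = 9.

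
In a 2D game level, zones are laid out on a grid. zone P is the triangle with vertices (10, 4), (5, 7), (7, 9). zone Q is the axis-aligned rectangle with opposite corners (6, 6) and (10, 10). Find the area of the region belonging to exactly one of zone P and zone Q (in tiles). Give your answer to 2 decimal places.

|zone P| = 8, |zone Q| = 16, |zone P∩zone Q| = 5.0667.
|zone P △ zone Q| = |zone P| + |zone Q| − 2·|zone P∩zone Q| = 8 + 16 − 10.1333 = 13.87.

13.87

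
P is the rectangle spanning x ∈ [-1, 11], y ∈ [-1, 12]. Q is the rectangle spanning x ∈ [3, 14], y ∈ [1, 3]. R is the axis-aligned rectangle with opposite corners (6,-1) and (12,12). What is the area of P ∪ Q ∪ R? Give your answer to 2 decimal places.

By inclusion–exclusion:
Individual areas: |P| = 156, |Q| = 22, |R| = 78.
|P∩Q|: x∈[3,11], y∈[1,3] → 8·2 = 16.
|P∩R|: x∈[6,11], y∈[-1,12] → 5·13 = 65.
|Q∩R|: x∈[6,12], y∈[1,3] → 6·2 = 12.
|P∩Q∩R| = 10.
|P ∪ Q ∪ R| = 256 − 93 + 10 = 173.00.

173.00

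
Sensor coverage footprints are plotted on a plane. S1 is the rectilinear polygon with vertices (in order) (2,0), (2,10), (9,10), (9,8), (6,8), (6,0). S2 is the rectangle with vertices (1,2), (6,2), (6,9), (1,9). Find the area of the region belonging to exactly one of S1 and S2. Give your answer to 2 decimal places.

|S1| = 46, |S2| = 35, |S1∩S2| = 28.
|S1 △ S2| = |S1| + |S2| − 2·|S1∩S2| = 46 + 35 − 56 = 25.00.

25.00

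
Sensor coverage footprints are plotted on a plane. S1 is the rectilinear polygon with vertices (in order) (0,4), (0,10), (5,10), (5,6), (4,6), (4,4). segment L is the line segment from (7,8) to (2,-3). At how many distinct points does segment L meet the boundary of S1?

The segment lies entirely outside S1 and never meets its boundary.

0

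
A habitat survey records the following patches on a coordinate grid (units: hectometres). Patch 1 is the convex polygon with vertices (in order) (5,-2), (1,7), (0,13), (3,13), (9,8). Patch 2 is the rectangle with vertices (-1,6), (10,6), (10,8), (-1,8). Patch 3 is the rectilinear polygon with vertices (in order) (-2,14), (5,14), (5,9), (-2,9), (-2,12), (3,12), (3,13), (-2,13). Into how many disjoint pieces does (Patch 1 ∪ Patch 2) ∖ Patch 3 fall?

2

(Patch 1 ∪ Patch 2) ∖ Patch 3 splits into 2 disjoint pieces (area 59.9389, area 2.9167).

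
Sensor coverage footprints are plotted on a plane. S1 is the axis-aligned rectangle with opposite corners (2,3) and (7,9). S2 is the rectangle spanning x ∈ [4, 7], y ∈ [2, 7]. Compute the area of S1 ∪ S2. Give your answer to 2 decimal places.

33.00

By inclusion–exclusion:
Individual areas: |S1| = 30, |S2| = 15.
|S1∩S2|: x∈[4,7], y∈[3,7] → 3·4 = 12.
|S1 ∪ S2| = 45 − 12 = 33.00.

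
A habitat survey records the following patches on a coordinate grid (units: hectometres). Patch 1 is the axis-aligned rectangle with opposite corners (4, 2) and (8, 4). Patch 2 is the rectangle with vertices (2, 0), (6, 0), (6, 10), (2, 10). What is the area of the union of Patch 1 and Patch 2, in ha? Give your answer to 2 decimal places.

By inclusion–exclusion:
Individual areas: |Patch 1| = 8, |Patch 2| = 40.
|Patch 1∩Patch 2|: x∈[4,6], y∈[2,4] → 2·2 = 4.
|Patch 1 ∪ Patch 2| = 48 − 4 = 44.00.

44.00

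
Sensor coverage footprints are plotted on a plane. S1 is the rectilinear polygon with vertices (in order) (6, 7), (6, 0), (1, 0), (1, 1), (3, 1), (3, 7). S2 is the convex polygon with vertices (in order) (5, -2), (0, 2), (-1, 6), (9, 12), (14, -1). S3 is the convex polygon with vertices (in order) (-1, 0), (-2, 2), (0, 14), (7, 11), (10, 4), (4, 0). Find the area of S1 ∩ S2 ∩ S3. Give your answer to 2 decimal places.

20.79

The intersection is the polygon with vertices (2.5,0), (1.25,1), (3,1), (3,7), (6,7), (6,1.333), (4,0).
By the shoelace formula its area is 20.79.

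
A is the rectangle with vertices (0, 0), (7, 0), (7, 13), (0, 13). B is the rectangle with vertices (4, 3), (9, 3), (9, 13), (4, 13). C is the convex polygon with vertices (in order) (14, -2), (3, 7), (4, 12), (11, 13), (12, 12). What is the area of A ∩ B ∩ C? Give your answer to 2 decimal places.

21.78

The intersection is the polygon with vertices (4,12), (7,12.429), (7,3.727), (4,6.182).
By the shoelace formula its area is 21.78.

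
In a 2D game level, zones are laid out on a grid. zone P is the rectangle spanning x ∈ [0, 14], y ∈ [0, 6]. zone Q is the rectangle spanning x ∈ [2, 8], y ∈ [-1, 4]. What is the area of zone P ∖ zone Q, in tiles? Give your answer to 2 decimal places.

60.00

|zone P∩zone Q|: x∈[2,8], y∈[0,4] → 6·4 = 24.
|zone P| = 84.
|zone P ∖ zone Q| = |zone P| − |zone P∩zone Q| = 84 − 24 = 60.00.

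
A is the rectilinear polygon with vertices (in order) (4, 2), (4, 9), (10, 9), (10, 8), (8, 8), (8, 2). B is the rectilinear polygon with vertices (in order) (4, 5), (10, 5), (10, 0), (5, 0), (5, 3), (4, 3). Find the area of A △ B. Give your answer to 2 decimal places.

|A| = 30, |B| = 27, |A∩B| = 11.
|A △ B| = |A| + |B| − 2·|A∩B| = 30 + 27 − 22 = 35.00.

35.00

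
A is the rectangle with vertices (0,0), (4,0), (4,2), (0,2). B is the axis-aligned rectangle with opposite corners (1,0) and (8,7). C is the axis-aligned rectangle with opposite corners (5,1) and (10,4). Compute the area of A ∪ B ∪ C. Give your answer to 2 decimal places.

57.00

By inclusion–exclusion:
Individual areas: |A| = 8, |B| = 49, |C| = 15.
|A∩B|: x∈[1,4], y∈[0,2] → 3·2 = 6.
|A∩C| = 0 (no overlap).
|B∩C|: x∈[5,8], y∈[1,4] → 3·3 = 9.
|A∩B∩C| = 0.
|A ∪ B ∪ C| = 72 − 15 + 0 = 57.00.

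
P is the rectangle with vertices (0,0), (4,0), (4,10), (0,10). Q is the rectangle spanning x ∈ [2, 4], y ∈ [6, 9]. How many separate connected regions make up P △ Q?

1

P △ Q is a single connected region.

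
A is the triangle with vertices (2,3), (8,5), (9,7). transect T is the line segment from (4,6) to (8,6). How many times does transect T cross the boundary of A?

1

The segment meets the boundary at (7.25,6).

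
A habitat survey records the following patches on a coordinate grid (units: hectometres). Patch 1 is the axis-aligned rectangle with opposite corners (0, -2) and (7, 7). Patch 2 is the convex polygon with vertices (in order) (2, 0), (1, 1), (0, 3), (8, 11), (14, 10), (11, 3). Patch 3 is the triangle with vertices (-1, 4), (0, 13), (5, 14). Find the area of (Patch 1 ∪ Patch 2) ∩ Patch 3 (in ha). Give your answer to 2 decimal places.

The region (Patch 1 ∪ Patch 2) ∩ Patch 3 is the polygon with vertices (0,7), (0.8,7), (0,5.667).
By the shoelace formula its area is 0.53.

0.53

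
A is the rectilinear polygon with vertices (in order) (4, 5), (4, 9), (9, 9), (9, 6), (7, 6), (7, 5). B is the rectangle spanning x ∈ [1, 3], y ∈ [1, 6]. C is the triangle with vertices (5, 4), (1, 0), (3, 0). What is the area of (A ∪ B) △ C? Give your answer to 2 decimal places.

|A ∪ B| = 28.
|(A ∪ B) ∩ C| = 0.5.
|(A ∪ B) △ C| = 28 + 4 − 1 = 31.00.

31.00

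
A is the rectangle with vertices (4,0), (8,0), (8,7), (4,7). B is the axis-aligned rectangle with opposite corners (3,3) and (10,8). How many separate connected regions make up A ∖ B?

A ∖ B is a single connected region.

1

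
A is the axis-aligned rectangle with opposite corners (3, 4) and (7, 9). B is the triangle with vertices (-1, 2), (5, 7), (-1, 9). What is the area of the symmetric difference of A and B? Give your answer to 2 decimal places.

36.33

|A| = 20, |B| = 21, |A∩B| = 2.3333.
|A △ B| = |A| + |B| − 2·|A∩B| = 20 + 21 − 4.6667 = 36.33.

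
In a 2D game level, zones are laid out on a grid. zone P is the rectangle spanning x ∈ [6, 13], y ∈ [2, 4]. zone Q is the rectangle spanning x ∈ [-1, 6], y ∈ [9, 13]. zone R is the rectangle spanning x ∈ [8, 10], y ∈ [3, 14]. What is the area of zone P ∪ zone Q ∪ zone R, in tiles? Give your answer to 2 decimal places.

62.00

By inclusion–exclusion:
Individual areas: |zone P| = 14, |zone Q| = 28, |zone R| = 22.
|zone P∩zone Q| = 0 (no overlap).
|zone P∩zone R|: x∈[8,10], y∈[3,4] → 2·1 = 2.
|zone Q∩zone R| = 0 (no overlap).
|zone P∩zone Q∩zone R| = 0.
|zone P ∪ zone Q ∪ zone R| = 64 − 2 + 0 = 62.00.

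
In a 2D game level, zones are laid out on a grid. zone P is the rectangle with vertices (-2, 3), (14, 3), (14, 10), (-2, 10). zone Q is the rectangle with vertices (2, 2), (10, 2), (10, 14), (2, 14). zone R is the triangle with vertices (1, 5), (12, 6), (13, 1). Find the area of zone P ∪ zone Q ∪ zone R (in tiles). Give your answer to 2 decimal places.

156.10

By inclusion–exclusion:
Individual areas: |zone P| = 112, |zone Q| = 96, |zone R| = 28.
|zone P∩zone Q|: x∈[2,10], y∈[3,10] → 8·7 = 56.
|zone P∩zone R| = 22.4.
|zone Q∩zone R| = 16.9697.
|zone P∩zone Q∩zone R| = 15.4697.
|zone P ∪ zone Q ∪ zone R| = 236 − 95.3697 + 15.4697 = 156.10.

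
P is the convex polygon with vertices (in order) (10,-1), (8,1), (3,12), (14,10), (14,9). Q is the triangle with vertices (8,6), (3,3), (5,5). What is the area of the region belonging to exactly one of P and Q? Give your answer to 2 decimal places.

|P| = 72.5, |Q| = 2, |P∩Q| = 0.4699.
|P △ Q| = |P| + |Q| − 2·|P∩Q| = 72.5 + 2 − 0.9398 = 73.56.

73.56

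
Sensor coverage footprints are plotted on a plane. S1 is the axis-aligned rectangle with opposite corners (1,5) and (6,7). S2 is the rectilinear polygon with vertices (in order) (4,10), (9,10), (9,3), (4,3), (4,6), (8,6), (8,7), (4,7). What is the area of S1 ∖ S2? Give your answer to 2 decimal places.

8.00

|S1| = 10, |S1∩S2| = 2.
|S1 ∖ S2| = |S1| − |S1∩S2| = 10 − 2 = 8.00.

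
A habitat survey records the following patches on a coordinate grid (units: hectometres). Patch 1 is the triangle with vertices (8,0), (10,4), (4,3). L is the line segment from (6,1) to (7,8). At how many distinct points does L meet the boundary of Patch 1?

The segment meets the boundary at (6.341,3.39), (6.065,1.452).

2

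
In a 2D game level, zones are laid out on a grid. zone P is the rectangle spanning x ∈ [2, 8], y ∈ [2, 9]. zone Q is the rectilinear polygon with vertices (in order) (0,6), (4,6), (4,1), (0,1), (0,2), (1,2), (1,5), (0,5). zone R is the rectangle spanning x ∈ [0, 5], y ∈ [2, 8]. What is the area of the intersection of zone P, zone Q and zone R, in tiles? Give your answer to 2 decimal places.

8.00

The intersection is the polygon with vertices (2,6), (4,6), (4,2), (2,2).
By the shoelace formula its area is 8.00.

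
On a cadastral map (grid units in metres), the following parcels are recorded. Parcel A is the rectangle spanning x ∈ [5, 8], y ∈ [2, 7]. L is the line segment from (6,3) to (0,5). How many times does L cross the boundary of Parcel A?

1

The segment meets the boundary at (5,3.333).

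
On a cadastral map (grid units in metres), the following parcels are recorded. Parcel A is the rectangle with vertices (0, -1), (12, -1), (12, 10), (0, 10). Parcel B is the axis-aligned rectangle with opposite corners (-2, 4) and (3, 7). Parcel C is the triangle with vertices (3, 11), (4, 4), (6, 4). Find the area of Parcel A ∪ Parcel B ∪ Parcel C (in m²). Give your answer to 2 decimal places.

By inclusion–exclusion:
Individual areas: |Parcel A| = 132, |Parcel B| = 15, |Parcel C| = 7.
|Parcel A∩Parcel B|: x∈[0,3], y∈[4,7] → 3·3 = 9.
|Parcel A∩Parcel C| = 6.8571.
|Parcel B∩Parcel C| = 0.
|Parcel A∩Parcel B∩Parcel C| = 0.
|Parcel A ∪ Parcel B ∪ Parcel C| = 154 − 15.8571 + 0 = 138.14.

138.14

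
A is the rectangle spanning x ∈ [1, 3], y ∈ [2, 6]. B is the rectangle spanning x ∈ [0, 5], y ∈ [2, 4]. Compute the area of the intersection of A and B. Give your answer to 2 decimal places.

|A∩B|: x∈[1,3], y∈[2,4] → 2·2 = 4.

4.00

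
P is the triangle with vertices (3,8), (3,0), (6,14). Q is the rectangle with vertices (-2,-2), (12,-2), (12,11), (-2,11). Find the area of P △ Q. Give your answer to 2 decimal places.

|P| = 12, |Q| = 182, |P∩Q| = 10.7143.
|P △ Q| = |P| + |Q| − 2·|P∩Q| = 12 + 182 − 21.4286 = 172.57.

172.57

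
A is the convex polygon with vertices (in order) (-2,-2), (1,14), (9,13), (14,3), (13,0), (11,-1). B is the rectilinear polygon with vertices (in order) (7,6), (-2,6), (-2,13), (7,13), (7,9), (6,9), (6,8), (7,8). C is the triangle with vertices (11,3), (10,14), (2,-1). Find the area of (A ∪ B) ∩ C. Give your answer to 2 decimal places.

49.84

The region (A ∪ B) ∩ C is the polygon with vertices (10.333,10.333), (11,3), (2,-1), (9.226,12.548).
By the shoelace formula its area is 49.84.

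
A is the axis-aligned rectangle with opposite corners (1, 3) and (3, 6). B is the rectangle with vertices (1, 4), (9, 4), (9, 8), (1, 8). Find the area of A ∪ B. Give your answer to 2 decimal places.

34.00

By inclusion–exclusion:
Individual areas: |A| = 6, |B| = 32.
|A∩B|: x∈[1,3], y∈[4,6] → 2·2 = 4.
|A ∪ B| = 38 − 4 = 34.00.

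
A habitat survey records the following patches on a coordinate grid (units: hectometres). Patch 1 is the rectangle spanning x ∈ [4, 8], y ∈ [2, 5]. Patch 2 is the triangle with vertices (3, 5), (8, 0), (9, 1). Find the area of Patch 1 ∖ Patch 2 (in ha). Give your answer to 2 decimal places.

|Patch 1| = 12, |Patch 1∩Patch 2| = 2.0833.
|Patch 1 ∖ Patch 2| = |Patch 1| − |Patch 1∩Patch 2| = 12 − 2.0833 = 9.92.

9.92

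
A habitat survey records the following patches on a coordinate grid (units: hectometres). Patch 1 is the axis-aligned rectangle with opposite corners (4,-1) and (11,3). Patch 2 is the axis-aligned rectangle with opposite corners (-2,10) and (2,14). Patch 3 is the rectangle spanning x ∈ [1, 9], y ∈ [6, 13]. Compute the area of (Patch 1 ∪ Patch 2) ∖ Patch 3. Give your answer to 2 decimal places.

|Patch 1 ∪ Patch 2| = 44.
|(Patch 1 ∪ Patch 2) ∩ Patch 3| = 3.
|(Patch 1 ∪ Patch 2) ∖ Patch 3| = 44 − 3 = 41.00.

41.00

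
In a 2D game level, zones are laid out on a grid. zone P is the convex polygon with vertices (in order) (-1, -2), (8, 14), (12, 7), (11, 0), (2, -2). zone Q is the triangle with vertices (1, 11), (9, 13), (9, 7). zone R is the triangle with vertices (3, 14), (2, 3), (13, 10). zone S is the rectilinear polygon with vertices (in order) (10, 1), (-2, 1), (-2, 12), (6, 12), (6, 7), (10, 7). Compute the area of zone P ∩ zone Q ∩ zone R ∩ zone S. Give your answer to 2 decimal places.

0.83

The intersection is the polygon with vertices (5.146,8.927), (6,10.444), (6,8.5).
By the shoelace formula its area is 0.83.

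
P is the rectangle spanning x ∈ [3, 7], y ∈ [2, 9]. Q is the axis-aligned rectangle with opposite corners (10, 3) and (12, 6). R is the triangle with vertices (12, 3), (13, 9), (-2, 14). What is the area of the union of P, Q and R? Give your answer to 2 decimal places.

74.34

By inclusion–exclusion:
Individual areas: |P| = 28, |Q| = 6, |R| = 47.5.
|P∩Q| = 0 (no overlap).
|P∩R| = 2.7305.
|Q∩R| = 4.4286.
|P∩Q∩R| = 0.
|P ∪ Q ∪ R| = 81.5 − 7.1591 + 0 = 74.34.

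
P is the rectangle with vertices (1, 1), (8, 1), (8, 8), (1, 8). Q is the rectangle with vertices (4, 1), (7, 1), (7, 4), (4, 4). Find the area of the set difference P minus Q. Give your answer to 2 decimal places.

40.00

|P∩Q|: x∈[4,7], y∈[1,4] → 3·3 = 9.
|P| = 49.
|P ∖ Q| = |P| − |P∩Q| = 49 − 9 = 40.00.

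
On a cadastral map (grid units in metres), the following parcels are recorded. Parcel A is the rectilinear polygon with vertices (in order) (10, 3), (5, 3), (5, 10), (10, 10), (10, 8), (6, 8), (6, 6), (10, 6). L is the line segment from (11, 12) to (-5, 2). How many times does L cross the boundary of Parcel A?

The segment meets the boundary at (5,8.25), (7.8,10).

2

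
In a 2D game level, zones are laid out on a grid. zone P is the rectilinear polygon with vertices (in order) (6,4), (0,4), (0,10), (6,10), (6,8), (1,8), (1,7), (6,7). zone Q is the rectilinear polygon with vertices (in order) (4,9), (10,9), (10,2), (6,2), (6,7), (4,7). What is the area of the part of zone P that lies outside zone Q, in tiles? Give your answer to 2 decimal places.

|zone P| = 31, |zone P∩zone Q| = 2.
|zone P ∖ zone Q| = |zone P| − |zone P∩zone Q| = 31 − 2 = 29.00.

29.00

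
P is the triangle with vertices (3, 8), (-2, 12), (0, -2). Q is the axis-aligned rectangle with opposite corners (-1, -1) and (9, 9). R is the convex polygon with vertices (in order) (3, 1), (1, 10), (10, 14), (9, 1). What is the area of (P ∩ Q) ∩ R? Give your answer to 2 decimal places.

The region (P ∩ Q) ∩ R is the polygon with vertices (2.106,5.021), (1.222,9), (1.75,9), (3,8).
By the shoelace formula its area is 3.36.

3.36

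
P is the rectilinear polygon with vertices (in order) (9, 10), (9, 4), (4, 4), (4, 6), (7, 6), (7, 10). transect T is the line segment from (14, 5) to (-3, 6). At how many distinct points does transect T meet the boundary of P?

2

The segment meets the boundary at (4,5.588), (9,5.294).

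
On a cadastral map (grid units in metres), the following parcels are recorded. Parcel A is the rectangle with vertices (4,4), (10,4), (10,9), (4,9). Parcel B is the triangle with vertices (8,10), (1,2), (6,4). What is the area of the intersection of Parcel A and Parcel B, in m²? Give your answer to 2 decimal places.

The intersection is the polygon with vertices (7.667,9), (6,4), (4,4), (4,5.429), (7.125,9).
By the shoelace formula its area is 8.59.

8.59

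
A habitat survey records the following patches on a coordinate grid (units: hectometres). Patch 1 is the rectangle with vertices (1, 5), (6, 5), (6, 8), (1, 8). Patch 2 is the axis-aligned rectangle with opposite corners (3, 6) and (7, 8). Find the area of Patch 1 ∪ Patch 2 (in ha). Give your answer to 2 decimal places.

17.00

By inclusion–exclusion:
Individual areas: |Patch 1| = 15, |Patch 2| = 8.
|Patch 1∩Patch 2|: x∈[3,6], y∈[6,8] → 3·2 = 6.
|Patch 1 ∪ Patch 2| = 23 − 6 = 17.00.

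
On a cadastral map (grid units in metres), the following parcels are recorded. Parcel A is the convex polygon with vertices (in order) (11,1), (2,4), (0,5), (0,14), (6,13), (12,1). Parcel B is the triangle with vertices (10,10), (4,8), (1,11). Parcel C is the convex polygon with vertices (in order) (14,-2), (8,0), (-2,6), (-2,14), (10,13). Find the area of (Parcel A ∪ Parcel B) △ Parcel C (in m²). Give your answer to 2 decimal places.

68.57

|Parcel A ∪ Parcel B| = 91.7605.
|(Parcel A ∪ Parcel B) ∩ Parcel C| = 91.5938.
|(Parcel A ∪ Parcel B) △ Parcel C| = 91.7605 + 160 − 183.1877 = 68.57.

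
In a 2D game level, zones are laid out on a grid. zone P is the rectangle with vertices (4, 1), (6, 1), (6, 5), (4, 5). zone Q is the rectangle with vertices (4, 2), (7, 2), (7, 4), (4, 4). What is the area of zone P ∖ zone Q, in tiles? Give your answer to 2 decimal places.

|zone P∩zone Q|: x∈[4,6], y∈[2,4] → 2·2 = 4.
|zone P| = 8.
|zone P ∖ zone Q| = |zone P| − |zone P∩zone Q| = 8 − 4 = 4.00.

4.00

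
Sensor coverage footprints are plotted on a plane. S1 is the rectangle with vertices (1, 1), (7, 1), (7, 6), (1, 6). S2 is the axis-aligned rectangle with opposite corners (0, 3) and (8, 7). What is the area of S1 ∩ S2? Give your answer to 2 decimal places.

18.00

|S1∩S2|: x∈[1,7], y∈[3,6] → 6·3 = 18.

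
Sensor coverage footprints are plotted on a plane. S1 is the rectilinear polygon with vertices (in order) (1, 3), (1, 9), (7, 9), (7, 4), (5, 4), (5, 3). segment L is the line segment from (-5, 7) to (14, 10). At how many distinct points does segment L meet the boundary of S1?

2

The segment meets the boundary at (7,8.895), (1,7.947).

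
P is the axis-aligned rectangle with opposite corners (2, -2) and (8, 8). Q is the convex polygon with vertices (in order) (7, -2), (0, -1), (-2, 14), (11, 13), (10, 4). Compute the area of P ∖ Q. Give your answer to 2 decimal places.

|P| = 60, |P∩Q| = 57.2143.
|P ∖ Q| = |P| − |P∩Q| = 60 − 57.2143 = 2.79.

2.79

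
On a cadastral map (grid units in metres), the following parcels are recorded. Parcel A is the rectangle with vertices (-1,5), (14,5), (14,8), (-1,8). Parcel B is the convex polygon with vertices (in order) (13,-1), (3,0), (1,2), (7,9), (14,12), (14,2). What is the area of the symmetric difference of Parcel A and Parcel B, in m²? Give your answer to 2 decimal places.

99.14

|Parcel A| = 45, |Parcel B| = 109, |Parcel A∩Parcel B| = 27.4286.
|Parcel A △ Parcel B| = |Parcel A| + |Parcel B| − 2·|Parcel A∩Parcel B| = 45 + 109 − 54.8571 = 99.14.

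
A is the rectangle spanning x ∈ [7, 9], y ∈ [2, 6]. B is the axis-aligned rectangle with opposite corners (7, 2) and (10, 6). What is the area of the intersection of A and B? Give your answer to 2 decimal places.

|A∩B|: x∈[7,9], y∈[2,6] → 2·4 = 8.

8.00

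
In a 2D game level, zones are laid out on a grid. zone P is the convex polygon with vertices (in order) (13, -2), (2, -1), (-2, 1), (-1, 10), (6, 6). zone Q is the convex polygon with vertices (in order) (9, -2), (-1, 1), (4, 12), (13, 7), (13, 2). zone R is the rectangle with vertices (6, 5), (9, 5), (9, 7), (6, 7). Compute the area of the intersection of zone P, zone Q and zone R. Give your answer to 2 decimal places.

0.44

The intersection is the polygon with vertices (6.875,5), (6,5), (6,6).
By the shoelace formula its area is 0.44.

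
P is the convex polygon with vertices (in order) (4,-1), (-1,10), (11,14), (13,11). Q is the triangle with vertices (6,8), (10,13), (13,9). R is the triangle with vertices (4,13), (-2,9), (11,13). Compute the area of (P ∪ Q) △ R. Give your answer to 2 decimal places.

|P ∪ Q| = 102.43.
|(P ∪ Q) ∩ R| = 8.411.
|(P ∪ Q) △ R| = 102.43 + 14 − 16.822 = 99.61.

99.61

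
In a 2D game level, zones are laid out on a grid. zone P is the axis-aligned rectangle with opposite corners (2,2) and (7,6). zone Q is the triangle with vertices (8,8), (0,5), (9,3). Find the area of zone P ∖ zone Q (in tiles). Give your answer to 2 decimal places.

|zone P| = 20, |zone P∩zone Q| = 9.9167.
|zone P ∖ zone Q| = |zone P| − |zone P∩zone Q| = 20 − 9.9167 = 10.08.

10.08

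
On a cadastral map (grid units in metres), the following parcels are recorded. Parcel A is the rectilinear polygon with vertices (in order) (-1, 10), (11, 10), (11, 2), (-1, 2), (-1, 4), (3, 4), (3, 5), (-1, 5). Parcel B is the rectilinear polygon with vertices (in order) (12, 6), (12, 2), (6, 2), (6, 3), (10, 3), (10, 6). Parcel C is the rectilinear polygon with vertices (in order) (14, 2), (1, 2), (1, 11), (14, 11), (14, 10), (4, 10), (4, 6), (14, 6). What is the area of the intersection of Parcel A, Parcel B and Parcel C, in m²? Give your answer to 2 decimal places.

8.00

The intersection is the polygon with vertices (6,2), (6,3), (10,3), (10,6), (11,6), (11,2).
By the shoelace formula its area is 8.00.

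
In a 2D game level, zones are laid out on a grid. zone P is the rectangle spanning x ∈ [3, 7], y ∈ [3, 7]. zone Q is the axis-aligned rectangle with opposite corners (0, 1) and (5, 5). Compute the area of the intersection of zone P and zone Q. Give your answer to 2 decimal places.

|zone P∩zone Q|: x∈[3,5], y∈[3,5] → 2·2 = 4.

4.00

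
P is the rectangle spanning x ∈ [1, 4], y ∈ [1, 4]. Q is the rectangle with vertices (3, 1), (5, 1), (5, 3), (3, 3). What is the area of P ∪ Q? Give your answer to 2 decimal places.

By inclusion–exclusion:
Individual areas: |P| = 9, |Q| = 4.
|P∩Q|: x∈[3,4], y∈[1,3] → 1·2 = 2.
|P ∪ Q| = 13 − 2 = 11.00.

11.00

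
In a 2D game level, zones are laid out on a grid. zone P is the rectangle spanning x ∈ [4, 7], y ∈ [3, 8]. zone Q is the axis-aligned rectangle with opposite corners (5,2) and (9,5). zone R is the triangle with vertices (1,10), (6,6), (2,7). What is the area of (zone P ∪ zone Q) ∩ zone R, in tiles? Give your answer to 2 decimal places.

1.10

The region (zone P ∪ zone Q) ∩ zone R is the polygon with vertices (4,7.6), (6,6), (4,6.5).
By the shoelace formula its area is 1.10.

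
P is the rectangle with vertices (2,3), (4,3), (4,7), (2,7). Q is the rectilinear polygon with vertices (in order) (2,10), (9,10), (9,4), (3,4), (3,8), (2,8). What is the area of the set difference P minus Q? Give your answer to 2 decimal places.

5.00

|P| = 8, |P∩Q| = 3.
|P ∖ Q| = |P| − |P∩Q| = 8 − 3 = 5.00.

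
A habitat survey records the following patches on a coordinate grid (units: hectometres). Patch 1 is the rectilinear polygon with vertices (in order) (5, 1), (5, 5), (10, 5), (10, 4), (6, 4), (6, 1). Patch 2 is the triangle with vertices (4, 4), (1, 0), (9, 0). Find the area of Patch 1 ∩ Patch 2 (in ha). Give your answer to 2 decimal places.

The intersection is the polygon with vertices (5,3.2), (6,2.4), (6,1), (5,1).
By the shoelace formula its area is 1.80.

1.80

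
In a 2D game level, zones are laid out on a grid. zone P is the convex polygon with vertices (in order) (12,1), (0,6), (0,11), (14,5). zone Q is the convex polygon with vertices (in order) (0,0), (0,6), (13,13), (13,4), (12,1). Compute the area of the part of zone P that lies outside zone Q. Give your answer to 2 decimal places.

|zone P| = 64, |zone P∩zone Q| = 49.3596.
|zone P ∖ zone Q| = |zone P| − |zone P∩zone Q| = 64 − 49.3596 = 14.64.

14.64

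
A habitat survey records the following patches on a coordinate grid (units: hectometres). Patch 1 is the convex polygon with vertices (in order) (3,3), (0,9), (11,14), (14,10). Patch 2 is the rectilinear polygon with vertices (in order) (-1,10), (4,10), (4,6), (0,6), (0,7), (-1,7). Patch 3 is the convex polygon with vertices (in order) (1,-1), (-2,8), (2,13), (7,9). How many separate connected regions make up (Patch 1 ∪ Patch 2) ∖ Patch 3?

2

(Patch 1 ∪ Patch 2) ∖ Patch 3 splits into 2 disjoint pieces (area 0.225, area 43.7809).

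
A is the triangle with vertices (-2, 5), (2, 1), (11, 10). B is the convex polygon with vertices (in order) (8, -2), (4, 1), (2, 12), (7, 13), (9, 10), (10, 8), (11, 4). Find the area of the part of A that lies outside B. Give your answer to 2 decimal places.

18.54

|A| = 36, |A∩B| = 17.4617.
|A ∖ B| = |A| − |A∩B| = 36 − 17.4617 = 18.54.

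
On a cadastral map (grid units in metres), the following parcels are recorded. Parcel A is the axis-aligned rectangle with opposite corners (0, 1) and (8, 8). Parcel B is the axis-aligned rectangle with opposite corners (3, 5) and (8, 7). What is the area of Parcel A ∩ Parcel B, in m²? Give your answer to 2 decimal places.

10.00

|Parcel A∩Parcel B|: x∈[3,8], y∈[5,7] → 5·2 = 10.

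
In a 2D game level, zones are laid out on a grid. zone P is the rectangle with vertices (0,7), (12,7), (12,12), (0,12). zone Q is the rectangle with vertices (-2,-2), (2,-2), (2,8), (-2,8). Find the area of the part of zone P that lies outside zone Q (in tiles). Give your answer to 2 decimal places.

58.00

|zone P∩zone Q|: x∈[0,2], y∈[7,8] → 2·1 = 2.
|zone P| = 60.
|zone P ∖ zone Q| = |zone P| − |zone P∩zone Q| = 60 − 2 = 58.00.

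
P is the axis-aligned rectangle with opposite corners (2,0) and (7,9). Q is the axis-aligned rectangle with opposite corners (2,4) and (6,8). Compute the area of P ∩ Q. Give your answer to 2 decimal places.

|P∩Q|: x∈[2,6], y∈[4,8] → 4·4 = 16.

16.00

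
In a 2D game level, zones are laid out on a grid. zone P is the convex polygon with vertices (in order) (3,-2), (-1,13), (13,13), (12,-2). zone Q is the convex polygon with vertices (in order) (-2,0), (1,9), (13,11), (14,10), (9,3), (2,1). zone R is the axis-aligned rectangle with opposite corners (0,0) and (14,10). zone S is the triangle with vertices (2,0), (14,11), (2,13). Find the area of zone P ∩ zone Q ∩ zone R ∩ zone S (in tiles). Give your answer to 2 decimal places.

The intersection is the polygon with vertices (7,10), (12.8,10), (12.793,9.893), (3.585,1.453), (2.186,1.053), (2,1.75), (2,9.167).
By the shoelace formula its area is 51.59.

51.59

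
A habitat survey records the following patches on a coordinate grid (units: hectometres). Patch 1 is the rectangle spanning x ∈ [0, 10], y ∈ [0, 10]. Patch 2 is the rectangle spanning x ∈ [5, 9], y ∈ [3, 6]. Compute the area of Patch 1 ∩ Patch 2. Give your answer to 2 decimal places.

|Patch 1∩Patch 2|: x∈[5,9], y∈[3,6] → 4·3 = 12.

12.00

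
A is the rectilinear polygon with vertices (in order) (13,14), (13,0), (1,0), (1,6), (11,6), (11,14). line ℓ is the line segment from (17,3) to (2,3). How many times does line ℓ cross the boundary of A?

1

The segment meets the boundary at (13,3).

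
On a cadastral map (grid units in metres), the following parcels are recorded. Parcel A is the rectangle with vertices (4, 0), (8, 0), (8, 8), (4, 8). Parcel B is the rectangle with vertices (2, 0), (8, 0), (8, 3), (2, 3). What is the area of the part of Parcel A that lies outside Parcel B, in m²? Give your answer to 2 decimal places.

|Parcel A∩Parcel B|: x∈[4,8], y∈[0,3] → 4·3 = 12.
|Parcel A| = 32.
|Parcel A ∖ Parcel B| = |Parcel A| − |Parcel A∩Parcel B| = 32 − 12 = 20.00.

20.00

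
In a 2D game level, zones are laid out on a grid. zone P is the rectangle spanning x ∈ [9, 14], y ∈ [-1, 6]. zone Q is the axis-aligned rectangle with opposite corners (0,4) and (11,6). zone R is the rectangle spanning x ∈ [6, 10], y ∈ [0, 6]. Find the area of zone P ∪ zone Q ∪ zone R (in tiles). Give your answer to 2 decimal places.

By inclusion–exclusion:
Individual areas: |zone P| = 35, |zone Q| = 22, |zone R| = 24.
|zone P∩zone Q|: x∈[9,11], y∈[4,6] → 2·2 = 4.
|zone P∩zone R|: x∈[9,10], y∈[0,6] → 1·6 = 6.
|zone Q∩zone R|: x∈[6,10], y∈[4,6] → 4·2 = 8.
|zone P∩zone Q∩zone R| = 2.
|zone P ∪ zone Q ∪ zone R| = 81 − 18 + 2 = 65.00.

65.00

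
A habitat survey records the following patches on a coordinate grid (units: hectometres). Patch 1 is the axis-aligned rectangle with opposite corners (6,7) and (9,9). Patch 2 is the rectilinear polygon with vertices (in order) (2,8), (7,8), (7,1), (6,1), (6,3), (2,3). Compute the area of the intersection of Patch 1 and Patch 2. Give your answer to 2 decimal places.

The intersection is the polygon with vertices (6,7), (6,8), (7,8), (7,7).
By the shoelace formula its area is 1.00.

1.00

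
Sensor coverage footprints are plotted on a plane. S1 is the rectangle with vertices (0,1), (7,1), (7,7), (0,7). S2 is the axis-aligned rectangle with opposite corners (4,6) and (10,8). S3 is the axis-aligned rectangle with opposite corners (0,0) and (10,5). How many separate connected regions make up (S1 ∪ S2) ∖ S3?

1

(S1 ∪ S2) ∖ S3 is a single connected region.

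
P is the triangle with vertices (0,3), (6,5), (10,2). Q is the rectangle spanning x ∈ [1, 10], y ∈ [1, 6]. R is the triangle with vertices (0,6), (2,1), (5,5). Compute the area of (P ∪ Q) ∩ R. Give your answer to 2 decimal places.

10.35

The region (P ∪ Q) ∩ R is the polygon with vertices (1,5.8), (5,5), (2,1), (1,3.5).
By the shoelace formula its area is 10.35.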